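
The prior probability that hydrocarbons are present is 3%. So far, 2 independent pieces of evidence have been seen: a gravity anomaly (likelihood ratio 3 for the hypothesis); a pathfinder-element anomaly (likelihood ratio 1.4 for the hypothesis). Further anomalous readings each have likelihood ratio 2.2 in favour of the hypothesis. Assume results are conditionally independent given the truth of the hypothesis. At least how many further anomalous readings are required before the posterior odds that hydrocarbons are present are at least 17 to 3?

Prior odds = 0.03/0.97 = 3/97.
Combined Bayes factor of the evidence already in hand = 3 × 1.4 = 4.2.
Odds after that evidence = (3/97) × 4.2 = 63/485.
Target odds = 17/3.
Need 2.2ⁿ ≥ 17/3 ÷ (63/485) = 8245/189.
2.2⁴ = 23.4256 falls short of 8245/189 but 2.2⁵ = 51.53632 reaches it, so n = 5.

5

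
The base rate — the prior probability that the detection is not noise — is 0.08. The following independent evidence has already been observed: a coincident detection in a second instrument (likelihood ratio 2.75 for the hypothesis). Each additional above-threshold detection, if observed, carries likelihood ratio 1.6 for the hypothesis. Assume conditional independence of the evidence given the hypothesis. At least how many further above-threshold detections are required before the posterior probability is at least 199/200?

15

Prior odds = 0.08/0.92 = 2/23.
Bayes factor of the evidence already in hand = 2.75.
Odds after that evidence = (2/23) × 2.75 = 11/46.
Target odds = 0.995/0.005 = 199.
Need 1.6ⁿ ≥ 199 ÷ (11/46) = 9154/11.
1.6¹⁴ ≈720.576 falls short of 9154/11 but 1.6¹⁵ ≈1152.92 reaches it, so n = 15.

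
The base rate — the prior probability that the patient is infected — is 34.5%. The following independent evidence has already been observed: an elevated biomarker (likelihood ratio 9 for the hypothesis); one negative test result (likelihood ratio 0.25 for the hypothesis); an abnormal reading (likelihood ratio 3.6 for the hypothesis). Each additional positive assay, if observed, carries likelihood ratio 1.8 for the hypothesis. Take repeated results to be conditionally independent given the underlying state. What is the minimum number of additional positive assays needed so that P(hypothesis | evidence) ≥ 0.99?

Prior odds = 0.345/0.655 = 69/131.
Combined Bayes factor of the evidence already in hand = 9 × 0.25 × 3.6 = 8.1.
Odds after that evidence = (69/131) × 8.1 = 5589/1310.
Target odds = 0.99/0.01 = 99.
Need 1.8ⁿ ≥ 99 ÷ (5589/1310) = 14410/621.
1.8⁵ = 18.89568 falls short of 14410/621 but 1.8⁶ = 531441/15625 reaches it, so n = 6.

6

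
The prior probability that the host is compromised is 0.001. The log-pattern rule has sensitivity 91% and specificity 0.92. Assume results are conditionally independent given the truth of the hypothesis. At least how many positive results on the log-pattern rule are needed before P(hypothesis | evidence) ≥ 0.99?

5

Prior odds: 0.001 ÷ 0.999 = 1/999.
False-positive rate = 1 − 0.92 = 0.08; likelihood ratio of a positive = 0.91/0.08 = 11.375.
Target posterior odds = 0.99/0.01 = 99.
Need (1/999) × 11.375ⁿ ≥ 99, i.e. 11.375ⁿ ≥ 98901.
11.375⁴ = 68574961/4096 falls short of 98901 but 11.375⁵ ≈190439 reaches it, so n = 5.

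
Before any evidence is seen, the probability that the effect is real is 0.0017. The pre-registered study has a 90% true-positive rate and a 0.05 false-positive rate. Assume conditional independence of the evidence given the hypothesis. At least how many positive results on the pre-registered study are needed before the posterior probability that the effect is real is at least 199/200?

Prior odds: 0.0017 ÷ 0.9983 = 17/9983.
Likelihood ratio of a positive result = 0.9/0.05 = 18.
Target odds: 0.995 ÷ 0.005 = 199.
Require 18ⁿ ≥ 199 ÷ (17/9983) = 1986617/17.
18⁴ = 104976 falls short of 1986617/17 but 18⁵ = 1889568 reaches it, so n = 5.

5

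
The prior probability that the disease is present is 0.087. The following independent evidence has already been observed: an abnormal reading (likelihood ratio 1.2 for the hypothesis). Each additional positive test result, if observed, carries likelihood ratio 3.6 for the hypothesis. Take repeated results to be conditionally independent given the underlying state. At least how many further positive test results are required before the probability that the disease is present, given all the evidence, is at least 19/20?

4

Prior odds = 0.087/0.913 = 87/913.
Bayes factor of the evidence already in hand = 1.2.
Odds after that evidence = (87/913) × 1.2 = 522/4565.
Target odds = 0.95/0.05 = 19.
Need 3.6ⁿ ≥ 19 ÷ (522/4565) = 86735/522.
3.6³ = 46.656 falls short of 86735/522 but 3.6⁴ = 167.9616 reaches it, so n = 4.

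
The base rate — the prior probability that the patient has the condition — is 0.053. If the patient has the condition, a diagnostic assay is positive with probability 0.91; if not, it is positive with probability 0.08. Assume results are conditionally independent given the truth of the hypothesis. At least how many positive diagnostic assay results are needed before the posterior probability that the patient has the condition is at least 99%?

4

Prior odds = 0.053/0.947 = 53/947.
Likelihood ratio of a positive = 0.91/0.08 = 11.375.
Target odds: 0.99 ÷ 0.01 = 99.
Need (53/947) × 11.375ⁿ ≥ 99, i.e. 11.375ⁿ ≥ 93753/53.
11.375³ = 753571/512 falls short of 93753/53 but 11.375⁴ = 68574961/4096 reaches it, so n = 4.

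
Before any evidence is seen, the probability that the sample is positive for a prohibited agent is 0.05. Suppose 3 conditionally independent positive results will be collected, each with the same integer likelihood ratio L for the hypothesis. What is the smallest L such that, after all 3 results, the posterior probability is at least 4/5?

Prior odds = 0.05/0.95 = 1/19.
Target odds = 0.8/0.2 = 4.
Need L³ ≥ 4 ÷ (1/19) = 76.
4³ = 64 < 76 ≤ 125 = 5³, so L = 5.

5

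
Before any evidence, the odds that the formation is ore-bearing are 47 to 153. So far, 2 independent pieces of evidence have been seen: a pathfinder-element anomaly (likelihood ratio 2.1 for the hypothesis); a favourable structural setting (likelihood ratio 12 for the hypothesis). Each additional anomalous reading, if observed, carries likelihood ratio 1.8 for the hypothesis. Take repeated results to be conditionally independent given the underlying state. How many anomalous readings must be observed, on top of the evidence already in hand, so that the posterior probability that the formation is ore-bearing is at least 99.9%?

9

Prior odds = 47/153.
Combined Bayes factor of the evidence already in hand = 2.1 × 12 = 25.2.
Odds after that evidence = (47/153) × 25.2 = 658/85.
Target odds = 0.999/0.001 = 999.
Need 1.8ⁿ ≥ 999 ÷ (658/85) = 84915/658.
1.8⁸ = 43046721/390625 falls short of 84915/658 but 1.8⁹ = 387420489/1953125 reaches it, so n = 9.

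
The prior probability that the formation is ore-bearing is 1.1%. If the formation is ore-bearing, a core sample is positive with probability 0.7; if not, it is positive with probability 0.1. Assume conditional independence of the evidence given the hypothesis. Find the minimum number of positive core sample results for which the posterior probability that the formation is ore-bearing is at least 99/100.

Prior odds: 0.011 ÷ 0.989 = 11/989.
Likelihood ratio of a positive = 0.7/0.1 = 7.
Target odds: 0.99 ÷ 0.01 = 99.
Need (11/989) × 7ⁿ ≥ 99, i.e. 7ⁿ ≥ 8901.
7⁴ = 2401 falls short of 8901 but 7⁵ = 16807 reaches it, so n = 5.

5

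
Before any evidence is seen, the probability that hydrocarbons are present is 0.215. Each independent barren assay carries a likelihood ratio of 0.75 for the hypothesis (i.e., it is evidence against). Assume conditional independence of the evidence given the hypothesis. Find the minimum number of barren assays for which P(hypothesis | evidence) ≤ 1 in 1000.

20

Prior odds: 0.215 ÷ 0.785 = 43/157.
Likelihood ratio per barren assay = 0.75.
Target odds: 0.001 ÷ 0.999 = 1/999.
Need (43/157) × 0.75ⁿ ≤ 1/999, i.e. 0.75ⁿ ≤ 157/42957.
0.75¹⁹ ≈0.00422828 is still above 157/42957 but 0.75²⁰ ≈0.00317121 is at or below it, so n = 20.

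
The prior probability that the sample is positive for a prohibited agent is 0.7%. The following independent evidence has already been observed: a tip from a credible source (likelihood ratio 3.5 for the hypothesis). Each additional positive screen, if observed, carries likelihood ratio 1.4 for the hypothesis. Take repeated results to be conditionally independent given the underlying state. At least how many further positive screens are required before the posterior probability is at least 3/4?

Prior odds = 0.007/0.993 = 7/993.
Bayes factor of the evidence already in hand = 3.5.
Odds after that evidence = (7/993) × 3.5 = 49/1986.
Target odds = 0.75/0.25 = 3.
Need 1.4ⁿ ≥ 3 ÷ (49/1986) = 5958/49.
1.4¹⁴ ≈111.12 falls short of 5958/49 but 1.4¹⁵ ≈155.568 reaches it, so n = 15.

15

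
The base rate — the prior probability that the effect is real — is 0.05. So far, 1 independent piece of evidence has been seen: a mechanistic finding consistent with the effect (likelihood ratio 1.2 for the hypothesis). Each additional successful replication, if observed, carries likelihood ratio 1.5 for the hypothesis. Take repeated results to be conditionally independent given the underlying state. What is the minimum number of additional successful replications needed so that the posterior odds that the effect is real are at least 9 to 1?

Prior odds = 0.05/0.95 = 1/19.
Bayes factor of the evidence already in hand = 1.2.
Odds after that evidence = (1/19) × 1.2 = 6/95.
Target odds = 9.
Need 1.5ⁿ ≥ 9 ÷ (6/95) = 142.5.
1.5¹² = 531441/4096 falls short of 142.5 but 1.5¹³ = 1594323/8192 reaches it, so n = 13.

13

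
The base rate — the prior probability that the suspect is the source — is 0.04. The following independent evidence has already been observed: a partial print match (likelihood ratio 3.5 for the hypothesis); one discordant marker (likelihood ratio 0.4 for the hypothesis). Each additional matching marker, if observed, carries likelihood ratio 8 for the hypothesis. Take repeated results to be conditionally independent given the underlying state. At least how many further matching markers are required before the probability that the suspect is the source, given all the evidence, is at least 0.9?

Prior odds = 0.04/0.96 = 1/24.
Combined Bayes factor of the evidence already in hand = 3.5 × 0.4 = 1.4.
Odds after that evidence = (1/24) × 1.4 = 7/120.
Target odds = 0.9/0.1 = 9.
Need 8ⁿ ≥ 9 ÷ (7/120) = 1080/7.
8² = 64 falls short of 1080/7 but 8³ = 512 reaches it, so n = 3.

3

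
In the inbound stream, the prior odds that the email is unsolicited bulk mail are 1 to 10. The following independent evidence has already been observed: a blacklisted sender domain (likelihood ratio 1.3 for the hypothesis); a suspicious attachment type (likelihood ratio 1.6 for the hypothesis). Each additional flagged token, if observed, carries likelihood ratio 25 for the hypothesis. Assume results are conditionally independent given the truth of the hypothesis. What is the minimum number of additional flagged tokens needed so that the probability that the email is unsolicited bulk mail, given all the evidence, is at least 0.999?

3

Prior odds = 0.1.
Combined Bayes factor of the evidence already in hand = 1.3 × 1.6 = 2.08.
Odds after that evidence = 0.1 × 2.08 = 0.208.
Target odds = 0.999/0.001 = 999.
Need 25ⁿ ≥ 999 ÷ 0.208 = 124875/26.
25² = 625 falls short of 124875/26 but 25³ = 15625 reaches it, so n = 3.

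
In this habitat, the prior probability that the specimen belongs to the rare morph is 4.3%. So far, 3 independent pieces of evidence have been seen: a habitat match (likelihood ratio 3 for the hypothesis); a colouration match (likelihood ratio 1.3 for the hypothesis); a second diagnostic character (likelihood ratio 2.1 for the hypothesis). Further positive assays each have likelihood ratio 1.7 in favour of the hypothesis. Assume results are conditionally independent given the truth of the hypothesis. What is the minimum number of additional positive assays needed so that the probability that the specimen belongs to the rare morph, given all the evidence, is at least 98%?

10

Prior odds = 0.043/0.957 = 43/957.
Combined Bayes factor of the evidence already in hand = 3 × 1.3 × 2.1 = 8.19.
Odds after that evidence = (43/957) × 8.19 = 11739/31900.
Target odds = 0.98/0.02 = 49.
Need 1.7ⁿ ≥ 49 ÷ (11739/31900) = 223300/1677.
1.7⁹ ≈118.588 falls short of 223300/1677 but 1.7¹⁰ ≈201.599 reaches it, so n = 10.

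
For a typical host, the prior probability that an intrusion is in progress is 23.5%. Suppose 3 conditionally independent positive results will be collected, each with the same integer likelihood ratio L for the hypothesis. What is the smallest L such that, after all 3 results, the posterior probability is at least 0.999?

Prior odds = 0.235/0.765 = 47/153.
Target odds = 0.999/0.001 = 999.
Need L³ ≥ 999 ÷ (47/153) = 152847/47.
14³ = 2744 < 152847/47 ≤ 3375 = 15³, so L = 15.

15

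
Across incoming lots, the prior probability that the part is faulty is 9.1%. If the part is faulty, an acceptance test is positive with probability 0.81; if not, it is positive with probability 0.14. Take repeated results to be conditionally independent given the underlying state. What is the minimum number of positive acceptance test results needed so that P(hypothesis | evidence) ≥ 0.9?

3

Prior odds = 0.091/0.909 = 91/909.
Likelihood ratio of a positive = 0.81/0.14 = 81/14.
Target odds: 0.9 ÷ 0.1 = 9.
Need (91/909) × (81/14)ⁿ ≥ 9, i.e. (81/14)ⁿ ≥ 8181/91.
(81/14)² = 6561/196 falls short of 8181/91 but (81/14)³ = 531441/2744 reaches it, so n = 3.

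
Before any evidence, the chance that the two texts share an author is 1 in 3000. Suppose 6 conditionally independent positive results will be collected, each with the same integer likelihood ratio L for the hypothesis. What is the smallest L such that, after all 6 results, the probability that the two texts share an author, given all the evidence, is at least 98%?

8

Prior odds = (1/3000)/(2999/3000) = 1/2999.
Target odds = 0.98/0.02 = 49.
Need L⁶ ≥ 49 ÷ (1/2999) = 146951.
7⁶ = 117649 < 146951 ≤ 262144 = 8⁶, so L = 8.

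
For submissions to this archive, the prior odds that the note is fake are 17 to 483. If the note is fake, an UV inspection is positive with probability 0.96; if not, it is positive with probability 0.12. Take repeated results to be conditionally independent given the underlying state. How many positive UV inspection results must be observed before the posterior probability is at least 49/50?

4

Prior odds = 17/483.
Likelihood ratio of a positive = 0.96/0.12 = 8.
Target odds: 0.98 ÷ 0.02 = 49.
Need (17/483) × 8ⁿ ≥ 49, i.e. 8ⁿ ≥ 23667/17.
8³ = 512 falls short of 23667/17 but 8⁴ = 4096 reaches it, so n = 4.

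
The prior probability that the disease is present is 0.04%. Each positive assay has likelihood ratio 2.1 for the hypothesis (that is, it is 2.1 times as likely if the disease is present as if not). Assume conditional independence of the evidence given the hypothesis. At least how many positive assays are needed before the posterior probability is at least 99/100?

17

Prior odds: 0.0004 ÷ 0.9996 = 1/2499.
Likelihood ratio per positive assay = 2.1.
Target odds: 0.99 ÷ 0.01 = 99.
Require 2.1ⁿ ≥ 99 ÷ (1/2499) = 247401.
2.1¹⁶ ≈143057 falls short of 247401 but 2.1¹⁷ ≈300419 reaches it, so n = 17.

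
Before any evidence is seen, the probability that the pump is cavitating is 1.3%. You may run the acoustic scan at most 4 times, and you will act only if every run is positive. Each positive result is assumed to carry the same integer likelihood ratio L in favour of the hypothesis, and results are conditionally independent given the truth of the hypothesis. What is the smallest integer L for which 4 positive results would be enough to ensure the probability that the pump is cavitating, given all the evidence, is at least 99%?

10

Prior odds = 0.013/0.987 = 13/987.
Target odds = 0.99/0.01 = 99.
Need L⁴ ≥ 99 ÷ (13/987) = 97713/13.
9⁴ = 6561 < 97713/13 ≤ 10000 = 10⁴, so L = 10.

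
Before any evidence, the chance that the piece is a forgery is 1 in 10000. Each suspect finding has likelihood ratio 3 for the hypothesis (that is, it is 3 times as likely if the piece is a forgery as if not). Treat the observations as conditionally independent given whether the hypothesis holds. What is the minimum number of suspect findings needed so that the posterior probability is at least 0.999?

Prior odds: 0.0001 ÷ 0.9999 = 1/9999.
Likelihood ratio per suspect finding = 3.
Target posterior odds = 0.999/0.001 = 999.
Need (1/9999) × 3ⁿ ≥ 999, i.e. 3ⁿ ≥ 9989001.
3¹⁴ = 4782969 falls short of 9989001 but 3¹⁵ = 14348907 reaches it, so n = 15.

15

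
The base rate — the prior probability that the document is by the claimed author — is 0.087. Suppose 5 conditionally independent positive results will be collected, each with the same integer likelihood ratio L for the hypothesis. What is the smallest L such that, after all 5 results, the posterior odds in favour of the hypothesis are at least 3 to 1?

2

Prior odds = 0.087/0.913 = 87/913.
Target odds = 3.
Need L⁵ ≥ 3 ÷ (87/913) = 913/29.
1⁵ = 1 < 913/29 ≤ 32 = 2⁵, so L = 2.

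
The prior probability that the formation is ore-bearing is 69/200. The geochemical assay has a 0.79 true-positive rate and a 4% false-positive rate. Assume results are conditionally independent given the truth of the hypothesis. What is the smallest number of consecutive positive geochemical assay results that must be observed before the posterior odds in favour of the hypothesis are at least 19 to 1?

Prior odds = 0.345/0.655 = 69/131.
Likelihood ratio of a positive result = 0.79/0.04 = 19.75.
Target odds = 19.
Require 19.75ⁿ ≥ 19 ÷ (69/131) = 2489/69.
19.75¹ = 19.75 falls short of 2489/69 but 19.75² = 390.0625 reaches it, so n = 2.

2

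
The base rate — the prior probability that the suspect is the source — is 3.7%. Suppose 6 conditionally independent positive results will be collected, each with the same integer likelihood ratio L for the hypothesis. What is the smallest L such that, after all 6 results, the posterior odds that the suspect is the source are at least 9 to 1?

3

Prior odds = 0.037/0.963 = 37/963.
Target odds = 9.
Need L⁶ ≥ 9 ÷ (37/963) = 8667/37.
2⁶ = 64 < 8667/37 ≤ 729 = 3⁶, so L = 3.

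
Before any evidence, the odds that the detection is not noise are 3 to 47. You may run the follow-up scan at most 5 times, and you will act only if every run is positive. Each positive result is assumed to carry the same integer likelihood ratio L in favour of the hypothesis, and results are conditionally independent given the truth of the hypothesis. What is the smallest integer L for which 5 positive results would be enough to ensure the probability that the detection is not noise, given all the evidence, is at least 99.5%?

5

Prior odds = 3/47.
Target odds = 0.995/0.005 = 199.
Need L⁵ ≥ 199 ÷ (3/47) = 9353/3.
4⁵ = 1024 < 9353/3 ≤ 3125 = 5⁵, so L = 5.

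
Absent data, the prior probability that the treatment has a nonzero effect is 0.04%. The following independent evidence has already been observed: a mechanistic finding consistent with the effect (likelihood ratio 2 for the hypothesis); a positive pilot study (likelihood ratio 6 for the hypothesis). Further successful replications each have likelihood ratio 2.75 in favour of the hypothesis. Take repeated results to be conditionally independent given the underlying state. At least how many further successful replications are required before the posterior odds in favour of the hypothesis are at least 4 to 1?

7

Prior odds = 0.0004/0.9996 = 1/2499.
Combined Bayes factor of the evidence already in hand = 2 × 6 = 12.
Odds after that evidence = (1/2499) × 12 = 4/833.
Target odds = 4.
Need 2.75ⁿ ≥ 4 ÷ (4/833) = 833.
2.75⁶ = 1771561/4096 falls short of 833 but 2.75⁷ = 19487171/16384 reaches it, so n = 7.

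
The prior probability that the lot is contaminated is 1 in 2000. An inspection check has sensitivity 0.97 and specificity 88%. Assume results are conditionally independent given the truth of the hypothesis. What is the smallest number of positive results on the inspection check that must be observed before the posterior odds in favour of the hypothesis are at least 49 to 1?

Prior odds = 0.0005/0.9995 = 1/1999.
False-positive rate = 1 − 0.88 = 0.12; likelihood ratio of a positive = 0.97/0.12 = 97/12.
Target odds = 49.
Require (97/12)ⁿ ≥ 49 ÷ (1/1999) = 97951.
(97/12)⁵ ≈34510.6 falls short of 97951 but (97/12)⁶ ≈278961 reaches it, so n = 6.

6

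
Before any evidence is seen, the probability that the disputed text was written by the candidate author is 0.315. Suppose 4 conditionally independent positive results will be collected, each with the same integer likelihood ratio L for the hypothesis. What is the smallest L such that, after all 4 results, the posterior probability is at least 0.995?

Prior odds = 0.315/0.685 = 63/137.
Target odds = 0.995/0.005 = 199.
Need L⁴ ≥ 199 ÷ (63/137) = 27263/63.
4⁴ = 256 < 27263/63 ≤ 625 = 5⁴, so L = 5.

5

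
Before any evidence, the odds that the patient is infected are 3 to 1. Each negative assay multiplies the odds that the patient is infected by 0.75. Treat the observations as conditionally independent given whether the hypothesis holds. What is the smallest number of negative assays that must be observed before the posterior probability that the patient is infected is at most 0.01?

20

Prior odds = 3.
Likelihood ratio per negative assay = 0.75.
Target odds: 0.01 ÷ 0.99 = 1/99.
Require 0.75ⁿ ≤ 1/99 ÷ 3 = 1/297.
0.75¹⁹ ≈0.00422828 is still above 1/297 but 0.75²⁰ ≈0.00317121 is at or below it, so n = 20.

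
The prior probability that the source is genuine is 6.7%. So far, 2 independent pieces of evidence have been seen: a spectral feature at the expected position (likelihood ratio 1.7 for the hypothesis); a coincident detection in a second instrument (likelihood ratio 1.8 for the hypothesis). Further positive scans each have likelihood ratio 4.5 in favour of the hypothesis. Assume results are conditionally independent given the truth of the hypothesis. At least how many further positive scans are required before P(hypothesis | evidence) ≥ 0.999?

Prior odds = 0.067/0.933 = 67/933.
Combined Bayes factor of the evidence already in hand = 1.7 × 1.8 = 3.06.
Odds after that evidence = (67/933) × 3.06 = 3417/15550.
Target odds = 0.999/0.001 = 999.
Need 4.5ⁿ ≥ 999 ÷ (3417/15550) = 5178150/1139.
4.5⁵ = 1845.28125 falls short of 5178150/1139 but 4.5⁶ = 8303.765625 reaches it, so n = 6.

6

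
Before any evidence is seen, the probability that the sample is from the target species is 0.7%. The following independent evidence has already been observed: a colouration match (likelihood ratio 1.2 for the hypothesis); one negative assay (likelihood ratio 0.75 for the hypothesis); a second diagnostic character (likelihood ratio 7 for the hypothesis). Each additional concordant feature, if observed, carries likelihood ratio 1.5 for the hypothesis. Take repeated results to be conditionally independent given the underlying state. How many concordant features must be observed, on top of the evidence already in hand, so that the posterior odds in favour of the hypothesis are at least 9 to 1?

14

Prior odds = 0.007/0.993 = 7/993.
Combined Bayes factor of the evidence already in hand = 1.2 × 0.75 × 7 = 6.3.
Odds after that evidence = (7/993) × 6.3 = 147/3310.
Target odds = 9.
Need 1.5ⁿ ≥ 9 ÷ (147/3310) = 9930/49.
1.5¹³ = 1594323/8192 falls short of 9930/49 but 1.5¹⁴ = 4782969/16384 reaches it, so n = 14.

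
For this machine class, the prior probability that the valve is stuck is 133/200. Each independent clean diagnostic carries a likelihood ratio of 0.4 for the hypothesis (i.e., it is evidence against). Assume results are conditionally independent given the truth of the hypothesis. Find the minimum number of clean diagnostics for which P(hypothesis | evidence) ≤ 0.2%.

8

Prior odds = 0.665/0.335 = 133/67.
Likelihood ratio per clean diagnostic = 0.4.
Target posterior odds = 0.002/0.998 = 1/499.
Need (133/67) × 0.4ⁿ ≤ 1/499, i.e. 0.4ⁿ ≤ 67/66367.
0.4⁷ = 128/78125 is still above 67/66367 but 0.4⁸ = 256/390625 is at or below it, so n = 8.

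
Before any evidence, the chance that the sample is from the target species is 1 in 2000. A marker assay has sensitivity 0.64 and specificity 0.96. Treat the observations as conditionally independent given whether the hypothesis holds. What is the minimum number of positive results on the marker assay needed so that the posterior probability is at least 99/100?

Prior odds: 0.0005 ÷ 0.9995 = 1/1999.
False-positive rate = 1 − 0.96 = 0.04; likelihood ratio of a positive = 0.64/0.04 = 16.
Target posterior odds = 0.99/0.01 = 99.
Require 16ⁿ ≥ 99 ÷ (1/1999) = 197901.
16⁴ = 65536 falls short of 197901 but 16⁵ = 1048576 reaches it, so n = 5.

5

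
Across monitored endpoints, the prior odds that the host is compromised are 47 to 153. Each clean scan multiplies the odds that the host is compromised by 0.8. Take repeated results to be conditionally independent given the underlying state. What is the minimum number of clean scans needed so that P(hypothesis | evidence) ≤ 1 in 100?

Prior odds = 47/153.
Likelihood ratio per clean scan = 0.8.
Target posterior odds = 0.01/0.99 = 1/99.
Need (47/153) × 0.8ⁿ ≤ 1/99, i.e. 0.8ⁿ ≤ 17/517.
0.8¹⁵ ≈0.0351844 is still above 17/517 but 0.8¹⁶ ≈0.0281475 is at or below it, so n = 16.

16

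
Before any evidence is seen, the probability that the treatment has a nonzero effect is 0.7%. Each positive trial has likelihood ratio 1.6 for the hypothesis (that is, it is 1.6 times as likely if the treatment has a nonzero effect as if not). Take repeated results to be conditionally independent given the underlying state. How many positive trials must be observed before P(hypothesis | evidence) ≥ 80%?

14

Prior odds: 0.007 ÷ 0.993 = 7/993.
Likelihood ratio per positive trial = 1.6.
Target odds: 0.8 ÷ 0.2 = 4.
Need (7/993) × 1.6ⁿ ≥ 4, i.e. 1.6ⁿ ≥ 3972/7.
1.6¹³ ≈450.36 falls short of 3972/7 but 1.6¹⁴ ≈720.576 reaches it, so n = 14.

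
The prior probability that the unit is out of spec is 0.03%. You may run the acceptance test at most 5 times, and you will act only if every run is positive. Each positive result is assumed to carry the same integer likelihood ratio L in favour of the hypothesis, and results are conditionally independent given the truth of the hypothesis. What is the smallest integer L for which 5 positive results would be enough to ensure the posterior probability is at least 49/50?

Prior odds = 0.0003/0.9997 = 3/9997.
Target odds = 0.98/0.02 = 49.
Need L⁵ ≥ 49 ÷ (3/9997) = 489853/3.
11⁵ = 161051 < 489853/3 ≤ 248832 = 12⁵, so L = 12.

12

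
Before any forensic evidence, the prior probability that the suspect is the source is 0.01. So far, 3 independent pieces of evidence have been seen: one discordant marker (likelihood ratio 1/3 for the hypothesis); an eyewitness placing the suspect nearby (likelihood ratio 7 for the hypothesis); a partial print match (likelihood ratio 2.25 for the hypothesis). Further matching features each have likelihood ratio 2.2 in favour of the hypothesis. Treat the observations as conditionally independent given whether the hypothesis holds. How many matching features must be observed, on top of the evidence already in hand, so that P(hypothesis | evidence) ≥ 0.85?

6

Prior odds = 0.01/0.99 = 1/99.
Combined Bayes factor of the evidence already in hand = (1/3) × 7 × 2.25 = 5.25.
Odds after that evidence = (1/99) × 5.25 = 7/132.
Target odds = 0.85/0.15 = 17/3.
Need 2.2ⁿ ≥ 17/3 ÷ (7/132) = 748/7.
2.2⁵ = 51.53632 falls short of 748/7 but 2.2⁶ = 1771561/15625 reaches it, so n = 6.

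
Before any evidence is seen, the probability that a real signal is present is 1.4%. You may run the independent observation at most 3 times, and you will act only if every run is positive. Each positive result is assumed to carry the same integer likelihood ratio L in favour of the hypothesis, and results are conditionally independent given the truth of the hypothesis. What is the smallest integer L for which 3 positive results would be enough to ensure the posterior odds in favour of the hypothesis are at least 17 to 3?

8

Prior odds = 0.014/0.986 = 7/493.
Target odds = 17/3.
Need L³ ≥ 17/3 ÷ (7/493) = 8381/21.
7³ = 343 < 8381/21 ≤ 512 = 8³, so L = 8.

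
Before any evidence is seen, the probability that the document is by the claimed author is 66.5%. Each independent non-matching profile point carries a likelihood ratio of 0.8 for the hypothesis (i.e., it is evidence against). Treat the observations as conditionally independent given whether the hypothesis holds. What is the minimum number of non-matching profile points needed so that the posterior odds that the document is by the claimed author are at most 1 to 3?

Prior odds: 0.665 ÷ 0.335 = 133/67.
Likelihood ratio per non-matching profile point = 0.8.
Target odds = 1/3.
Need (133/67) × 0.8ⁿ ≤ 1/3, i.e. 0.8ⁿ ≤ 67/399.
0.8⁷ = 16384/78125 is still above 67/399 but 0.8⁸ = 65536/390625 is at or below it, so n = 8.

8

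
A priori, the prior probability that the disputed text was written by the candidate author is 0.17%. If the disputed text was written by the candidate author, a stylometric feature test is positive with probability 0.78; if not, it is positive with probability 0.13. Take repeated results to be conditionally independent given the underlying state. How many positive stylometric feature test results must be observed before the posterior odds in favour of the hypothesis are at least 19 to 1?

6

Prior odds: 0.0017 ÷ 0.9983 = 17/9983.
Likelihood ratio of a positive = 0.78/0.13 = 6.
Target odds = 19.
Need (17/9983) × 6ⁿ ≥ 19, i.e. 6ⁿ ≥ 189677/17.
6⁵ = 7776 falls short of 189677/17 but 6⁶ = 46656 reaches it, so n = 6.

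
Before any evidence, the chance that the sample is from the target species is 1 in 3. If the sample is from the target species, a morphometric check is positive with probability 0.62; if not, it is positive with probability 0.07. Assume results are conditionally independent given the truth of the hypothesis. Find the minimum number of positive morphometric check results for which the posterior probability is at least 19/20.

Prior odds: (1/3) ÷ (2/3) = 0.5.
Likelihood ratio of a positive = 0.62/0.07 = 62/7.
Target odds: 0.95 ÷ 0.05 = 19.
Require (62/7)ⁿ ≥ 19 ÷ 0.5 = 38.
(62/7)¹ = 62/7 falls short of 38 but (62/7)² = 3844/49 reaches it, so n = 2.

2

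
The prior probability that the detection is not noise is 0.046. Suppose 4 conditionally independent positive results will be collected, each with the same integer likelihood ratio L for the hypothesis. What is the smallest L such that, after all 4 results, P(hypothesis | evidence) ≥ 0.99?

7

Prior odds = 0.046/0.954 = 23/477.
Target odds = 0.99/0.01 = 99.
Need L⁴ ≥ 99 ÷ (23/477) = 47223/23.
6⁴ = 1296 < 47223/23 ≤ 2401 = 7⁴, so L = 7.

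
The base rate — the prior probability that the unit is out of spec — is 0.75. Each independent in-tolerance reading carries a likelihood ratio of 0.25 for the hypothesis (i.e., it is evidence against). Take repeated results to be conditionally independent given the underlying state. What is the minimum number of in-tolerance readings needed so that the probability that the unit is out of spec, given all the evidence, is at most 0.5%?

Prior odds: 0.75 ÷ 0.25 = 3.
Likelihood ratio per in-tolerance reading = 0.25.
Target odds: 0.005 ÷ 0.995 = 1/199.
Need 3 × 0.25ⁿ ≤ 1/199, i.e. 0.25ⁿ ≤ 1/597.
0.25⁴ = 0.00390625 is still above 1/597 but 0.25⁵ = 1/1024 is at or below it, so n = 5.

5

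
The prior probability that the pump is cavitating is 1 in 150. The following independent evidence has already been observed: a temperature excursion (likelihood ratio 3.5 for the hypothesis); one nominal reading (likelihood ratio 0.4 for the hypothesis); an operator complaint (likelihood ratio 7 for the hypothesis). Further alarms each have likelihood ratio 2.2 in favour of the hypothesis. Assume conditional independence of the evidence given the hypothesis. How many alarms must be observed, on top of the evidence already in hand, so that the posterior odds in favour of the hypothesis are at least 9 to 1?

7

Prior odds = (1/150)/(149/150) = 1/149.
Combined Bayes factor of the evidence already in hand = 3.5 × 0.4 × 7 = 9.8.
Odds after that evidence = (1/149) × 9.8 = 49/745.
Target odds = 9.
Need 2.2ⁿ ≥ 9 ÷ (49/745) = 6705/49.
2.2⁶ = 1771561/15625 falls short of 6705/49 but 2.2⁷ = 19487171/78125 reaches it, so n = 7.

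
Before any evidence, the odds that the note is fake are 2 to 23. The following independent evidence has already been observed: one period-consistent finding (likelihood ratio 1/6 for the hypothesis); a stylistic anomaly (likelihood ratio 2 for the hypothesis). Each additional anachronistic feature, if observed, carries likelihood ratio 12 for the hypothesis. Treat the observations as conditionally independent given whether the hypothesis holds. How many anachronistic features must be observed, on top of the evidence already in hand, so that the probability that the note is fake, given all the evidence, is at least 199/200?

Prior odds = 2/23.
Combined Bayes factor of the evidence already in hand = (1/6) × 2 = 1/3.
Odds after that evidence = (2/23) × 1/3 = 2/69.
Target odds = 0.995/0.005 = 199.
Need 12ⁿ ≥ 199 ÷ (2/69) = 6865.5.
12³ = 1728 falls short of 6865.5 but 12⁴ = 20736 reaches it, so n = 4.

4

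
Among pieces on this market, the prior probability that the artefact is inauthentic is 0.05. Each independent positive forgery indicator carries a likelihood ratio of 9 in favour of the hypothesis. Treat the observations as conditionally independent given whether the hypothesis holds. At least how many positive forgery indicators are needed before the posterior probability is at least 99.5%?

4

Prior odds = 0.05/0.95 = 1/19.
Likelihood ratio per positive forgery indicator = 9.
Target posterior odds = 0.995/0.005 = 199.
Need (1/19) × 9ⁿ ≥ 199, i.e. 9ⁿ ≥ 3781.
9³ = 729 falls short of 3781 but 9⁴ = 6561 reaches it, so n = 4.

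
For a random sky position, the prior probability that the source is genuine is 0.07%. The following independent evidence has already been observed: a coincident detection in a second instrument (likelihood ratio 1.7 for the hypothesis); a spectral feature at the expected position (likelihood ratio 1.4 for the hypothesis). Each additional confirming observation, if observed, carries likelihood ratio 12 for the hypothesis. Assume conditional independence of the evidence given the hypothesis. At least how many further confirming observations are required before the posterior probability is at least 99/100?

5

Prior odds = 0.0007/0.9993 = 7/9993.
Combined Bayes factor of the evidence already in hand = 1.7 × 1.4 = 2.38.
Odds after that evidence = (7/9993) × 2.38 = 833/499650.
Target odds = 0.99/0.01 = 99.
Need 12ⁿ ≥ 99 ÷ (833/499650) = 49465350/833.
12⁴ = 20736 falls short of 49465350/833 but 12⁵ = 248832 reaches it, so n = 5.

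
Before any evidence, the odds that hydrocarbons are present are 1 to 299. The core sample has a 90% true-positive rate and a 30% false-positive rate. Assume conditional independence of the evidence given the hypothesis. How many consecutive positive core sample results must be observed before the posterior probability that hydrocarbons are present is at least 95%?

Prior odds = 1/299.
Likelihood ratio of a positive result = 0.9/0.3 = 3.
Target posterior odds = 0.95/0.05 = 19.
Need (1/299) × 3ⁿ ≥ 19, i.e. 3ⁿ ≥ 5681.
3⁷ = 2187 falls short of 5681 but 3⁸ = 6561 reaches it, so n = 8.

8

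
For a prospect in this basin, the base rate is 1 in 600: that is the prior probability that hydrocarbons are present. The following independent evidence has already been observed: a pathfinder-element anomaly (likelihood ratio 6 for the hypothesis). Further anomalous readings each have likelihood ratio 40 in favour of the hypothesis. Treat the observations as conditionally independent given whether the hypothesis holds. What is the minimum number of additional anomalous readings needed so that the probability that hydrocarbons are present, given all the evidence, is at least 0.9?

Prior odds = (1/600)/(599/600) = 1/599.
Bayes factor of the evidence already in hand = 6.
Odds after that evidence = (1/599) × 6 = 6/599.
Target odds = 0.9/0.1 = 9.
Need 40ⁿ ≥ 9 ÷ (6/599) = 898.5.
40¹ = 40 falls short of 898.5 but 40² = 1600 reaches it, so n = 2.

2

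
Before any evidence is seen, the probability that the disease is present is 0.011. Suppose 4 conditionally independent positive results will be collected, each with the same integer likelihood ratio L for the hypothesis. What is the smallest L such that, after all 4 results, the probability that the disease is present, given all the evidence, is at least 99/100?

10

Prior odds = 0.011/0.989 = 11/989.
Target odds = 0.99/0.01 = 99.
Need L⁴ ≥ 99 ÷ (11/989) = 8901.
9⁴ = 6561 < 8901 ≤ 10000 = 10⁴, so L = 10.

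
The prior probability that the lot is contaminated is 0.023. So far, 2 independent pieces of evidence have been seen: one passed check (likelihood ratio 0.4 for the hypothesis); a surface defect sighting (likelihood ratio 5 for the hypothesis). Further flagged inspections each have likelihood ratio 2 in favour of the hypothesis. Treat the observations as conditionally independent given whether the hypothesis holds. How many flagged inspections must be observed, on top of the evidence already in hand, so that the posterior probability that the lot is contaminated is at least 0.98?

11

Prior odds = 0.023/0.977 = 23/977.
Combined Bayes factor of the evidence already in hand = 0.4 × 5 = 2.
Odds after that evidence = (23/977) × 2 = 46/977.
Target odds = 0.98/0.02 = 49.
Need 2ⁿ ≥ 49 ÷ (46/977) = 47873/46.
2¹⁰ = 1024 falls short of 47873/46 but 2¹¹ = 2048 reaches it, so n = 11.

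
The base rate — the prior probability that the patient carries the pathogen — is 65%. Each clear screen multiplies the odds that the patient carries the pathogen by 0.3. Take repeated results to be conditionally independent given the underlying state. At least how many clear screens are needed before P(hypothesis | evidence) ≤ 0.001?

7

Prior odds: 0.65 ÷ 0.35 = 13/7.
Likelihood ratio per clear screen = 0.3.
Target posterior odds = 0.001/0.999 = 1/999.
Require 0.3ⁿ ≤ 1/999 ÷ (13/7) = 7/12987.
0.3⁶ = 729/1000000 is still above 7/12987 but 0.3⁷ = 2187/10000000 is at or below it, so n = 7.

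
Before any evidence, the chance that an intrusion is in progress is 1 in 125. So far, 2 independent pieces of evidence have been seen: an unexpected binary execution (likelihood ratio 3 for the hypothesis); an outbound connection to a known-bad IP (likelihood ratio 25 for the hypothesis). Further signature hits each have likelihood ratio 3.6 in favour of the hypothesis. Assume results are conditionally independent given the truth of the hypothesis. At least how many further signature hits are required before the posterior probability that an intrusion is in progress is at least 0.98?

4

Prior odds = 0.008/0.992 = 1/124.
Combined Bayes factor of the evidence already in hand = 3 × 25 = 75.
Odds after that evidence = (1/124) × 75 = 75/124.
Target odds = 0.98/0.02 = 49.
Need 3.6ⁿ ≥ 49 ÷ (75/124) = 6076/75.
3.6³ = 46.656 falls short of 6076/75 but 3.6⁴ = 167.9616 reaches it, so n = 4.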